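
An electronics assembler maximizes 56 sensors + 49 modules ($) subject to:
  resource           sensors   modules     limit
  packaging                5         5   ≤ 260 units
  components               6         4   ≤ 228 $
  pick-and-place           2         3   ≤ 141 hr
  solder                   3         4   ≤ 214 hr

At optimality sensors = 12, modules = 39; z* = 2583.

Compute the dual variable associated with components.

7

Check each constraint at x*: packaging 255/260 (slack 5); components 228/228 (tight); pick-and-place 141/141 (tight); solder 192/214 (slack 22).
Since packaging, solder are not tight, their duals are 0.
From A_Bᵀ y = c: 6·y_components + 2·y_pick-and-place = 56; 4·y_components + 3·y_pick-and-place = 49.
→ y_components = 7 and y_pick-and-place = 7.
Shadow price of components = 7.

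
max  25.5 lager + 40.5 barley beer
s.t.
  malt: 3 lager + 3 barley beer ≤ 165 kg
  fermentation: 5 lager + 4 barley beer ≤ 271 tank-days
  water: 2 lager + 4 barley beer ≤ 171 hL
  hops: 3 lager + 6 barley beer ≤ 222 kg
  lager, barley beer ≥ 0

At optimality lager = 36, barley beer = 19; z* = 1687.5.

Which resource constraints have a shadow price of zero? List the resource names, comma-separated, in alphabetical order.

fermentation, water

malt: 165/165 (binding)
fermentation: 256/271 (slack 15)
water: 148/171 (slack 23)
hops: 222/222 (binding)
By complementary slackness, a constraint with positive slack has shadow price 0 → fermentation, water.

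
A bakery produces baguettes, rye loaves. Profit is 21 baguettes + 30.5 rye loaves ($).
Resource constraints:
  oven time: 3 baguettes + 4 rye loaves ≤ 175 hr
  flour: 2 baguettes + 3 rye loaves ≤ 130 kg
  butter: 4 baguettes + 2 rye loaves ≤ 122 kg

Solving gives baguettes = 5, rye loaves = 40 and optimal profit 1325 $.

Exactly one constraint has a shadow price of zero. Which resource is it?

oven time: 175/175 (binding)
flour: 130/130 (binding)
butter: 100/122 (slack 22)
By complementary slackness, a constraint with positive slack has shadow price 0 → butter.

butter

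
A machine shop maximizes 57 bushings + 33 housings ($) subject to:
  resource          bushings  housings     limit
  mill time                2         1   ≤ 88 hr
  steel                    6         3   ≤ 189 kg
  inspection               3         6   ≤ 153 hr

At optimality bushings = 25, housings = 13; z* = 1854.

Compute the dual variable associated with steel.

9

At the optimum: mill time uses 63 of 88 (slack = 25); steel uses 189 of 189 (binding); inspection uses 153 of 153 (binding).
Slack constraints have shadow price 0 (complementary slackness).
From A_Bᵀ y = c: 6·y_steel + 3·y_inspection = 57; 3·y_steel + 6·y_inspection = 33.
This yields shadow prices y_steel = 9, y_inspection = 1.
Shadow price of steel = 9.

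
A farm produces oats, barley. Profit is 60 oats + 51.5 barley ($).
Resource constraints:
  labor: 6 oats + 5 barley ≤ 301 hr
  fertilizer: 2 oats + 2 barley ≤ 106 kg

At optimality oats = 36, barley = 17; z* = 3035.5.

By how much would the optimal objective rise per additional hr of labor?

At the optimum: labor uses 301 of 301 (binding); fertilizer uses 106 of 106 (binding).
Dual feasibility on the basic columns requires 6·y_labor + 2·y_fertilizer = 60, 5·y_labor + 2·y_fertilizer = 51.5.
This yields shadow prices y_labor = 8.5, y_fertilizer = 4.5.
Shadow price of labor = 8.5.

8.5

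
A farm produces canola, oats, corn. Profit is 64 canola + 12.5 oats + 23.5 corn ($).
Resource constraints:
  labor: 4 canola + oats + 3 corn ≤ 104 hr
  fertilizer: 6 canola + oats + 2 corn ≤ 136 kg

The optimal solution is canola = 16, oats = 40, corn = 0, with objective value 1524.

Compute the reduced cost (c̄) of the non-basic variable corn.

-7

Both labor and fertilizer are binding at x*.
The binding rows give the dual system: 4·y_labor + 6·y_fertilizer = 64 and 1·y_labor + 1·y_fertilizer = 12.5.
This yields shadow prices y_labor = 5.5, y_fertilizer = 7.
Reduced cost of corn: c₃ − yᵀa₃ = 23.5 − (5.5·3 + 7·2) = 23.5 − 30.5 = -7.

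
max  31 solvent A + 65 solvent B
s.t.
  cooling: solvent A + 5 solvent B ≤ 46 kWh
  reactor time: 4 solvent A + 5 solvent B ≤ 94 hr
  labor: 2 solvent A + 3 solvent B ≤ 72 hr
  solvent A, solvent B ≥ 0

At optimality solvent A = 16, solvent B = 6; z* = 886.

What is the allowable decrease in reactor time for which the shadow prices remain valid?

48

Binding constraints: cooling, reactor time. The basis is B = [[1,5],[4,5]] with det -15.
Per unit decrease in reactor time, x* moves by d = (-0.3333, 0.0667).
The basis stays optimal until solvent A reaches 0; allowable decrease = 48 hr.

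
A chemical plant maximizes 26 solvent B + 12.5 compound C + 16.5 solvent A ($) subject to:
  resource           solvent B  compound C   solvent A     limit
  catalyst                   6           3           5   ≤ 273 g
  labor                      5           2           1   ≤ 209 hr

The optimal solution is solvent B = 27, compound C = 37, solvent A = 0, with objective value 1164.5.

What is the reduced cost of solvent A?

At the optimum: catalyst uses 273 of 273 (binding); labor uses 209 of 209 (binding).
From A_Bᵀ y = c: 6·y_catalyst + 5·y_labor = 26; 3·y_catalyst + 2·y_labor = 12.5.
This yields shadow prices y_catalyst = 3.5, y_labor = 1.
Reduced cost of solvent A: c₃ − yᵀa₃ = 16.5 − (3.5·5 + 1·1) = 16.5 − 18.5 = -2.

-2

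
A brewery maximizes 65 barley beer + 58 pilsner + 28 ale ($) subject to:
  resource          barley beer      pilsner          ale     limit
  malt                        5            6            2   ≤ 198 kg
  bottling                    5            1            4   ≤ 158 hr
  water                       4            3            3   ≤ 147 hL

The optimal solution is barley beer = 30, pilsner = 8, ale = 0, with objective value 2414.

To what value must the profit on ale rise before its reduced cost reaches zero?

34

Binding: malt and bottling. Non-binding: water (3 unused).
Slack constraints have shadow price 0 (complementary slackness).
The binding rows give the dual system: 5·y_malt + 5·y_bottling = 65 and 6·y_malt + 1·y_bottling = 58.
Solving: y_malt = 9, y_bottling = 4.
ale enters the basis when its profit ≥ yᵀa₃ = 9·2 + 4·4 = 34.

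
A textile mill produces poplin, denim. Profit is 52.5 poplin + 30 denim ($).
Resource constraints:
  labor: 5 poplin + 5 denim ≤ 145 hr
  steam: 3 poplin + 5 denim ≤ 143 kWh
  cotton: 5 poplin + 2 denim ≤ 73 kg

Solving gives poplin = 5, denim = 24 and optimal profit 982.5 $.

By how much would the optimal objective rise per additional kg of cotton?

7.5

Check each constraint at x*: labor 145/145 (tight); steam 135/143 (slack 8); cotton 73/73 (tight).
By complementary slackness, y = 0 for the non-binding constraint.
From A_Bᵀ y = c: 5·y_labor + 5·y_cotton = 52.5; 5·y_labor + 2·y_cotton = 30.
This yields shadow prices y_labor = 3, y_cotton = 7.5.
Shadow price of cotton = 7.5.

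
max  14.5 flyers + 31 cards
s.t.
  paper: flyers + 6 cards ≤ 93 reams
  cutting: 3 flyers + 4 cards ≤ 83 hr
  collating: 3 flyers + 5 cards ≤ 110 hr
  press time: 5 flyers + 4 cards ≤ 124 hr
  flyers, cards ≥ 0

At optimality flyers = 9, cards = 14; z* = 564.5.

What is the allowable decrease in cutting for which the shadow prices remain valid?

21

Binding constraints: paper, cutting. The basis is B = [[1,6],[3,4]] with det -14.
Per unit decrease in cutting, x* moves by d = (-0.4286, 0.0714).
The basis stays optimal until flyers reaches 0; allowable decrease = 21 hr.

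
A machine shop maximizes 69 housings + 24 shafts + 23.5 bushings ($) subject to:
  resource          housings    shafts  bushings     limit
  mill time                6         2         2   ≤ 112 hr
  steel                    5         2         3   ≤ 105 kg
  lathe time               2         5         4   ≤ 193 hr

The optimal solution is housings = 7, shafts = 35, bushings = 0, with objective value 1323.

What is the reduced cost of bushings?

-3.5

Binding: mill time and steel. Non-binding: lathe time (4 unused).
Slack constraints have shadow price 0 (complementary slackness).
From A_Bᵀ y = c: 6·y_mill time + 5·y_steel = 69; 2·y_mill time + 2·y_steel = 24.
Solving: y_mill time = 9, y_steel = 3.
Reduced cost of bushings: c₃ − yᵀa₃ = 23.5 − (9·2 + 3·3) = 23.5 − 27 = -3.5.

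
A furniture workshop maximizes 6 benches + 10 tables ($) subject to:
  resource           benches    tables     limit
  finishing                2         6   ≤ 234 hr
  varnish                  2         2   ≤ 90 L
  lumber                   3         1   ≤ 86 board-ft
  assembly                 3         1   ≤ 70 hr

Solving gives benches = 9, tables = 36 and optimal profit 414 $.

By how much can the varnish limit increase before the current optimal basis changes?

3.5

Binding constraints: finishing, varnish. The basis is B = [[2,6],[2,2]] with det -8.
Per unit increase in varnish, x* moves by d = (0.75, -0.25).
The basis stays optimal until assembly becomes binding; allowable increase = 3.5 L.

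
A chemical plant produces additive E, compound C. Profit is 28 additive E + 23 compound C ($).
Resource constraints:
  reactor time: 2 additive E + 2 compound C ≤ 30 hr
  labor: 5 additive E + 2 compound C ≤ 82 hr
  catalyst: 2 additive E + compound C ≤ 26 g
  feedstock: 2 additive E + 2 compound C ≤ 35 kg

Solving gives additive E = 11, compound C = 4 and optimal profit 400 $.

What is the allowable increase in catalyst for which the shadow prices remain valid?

Binding constraints: reactor time, catalyst. The basis is B = [[2,2],[2,1]] with det -2.
Per unit increase in catalyst, x* moves by d = (1, -1).
The basis stays optimal until compound C reaches 0; allowable increase = 4 g.

4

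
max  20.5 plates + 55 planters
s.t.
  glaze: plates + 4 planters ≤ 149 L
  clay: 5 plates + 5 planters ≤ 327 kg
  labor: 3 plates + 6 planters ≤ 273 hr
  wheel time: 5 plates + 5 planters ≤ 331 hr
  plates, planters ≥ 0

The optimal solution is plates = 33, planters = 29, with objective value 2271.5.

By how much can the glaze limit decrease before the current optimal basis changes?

6.8

Binding constraints: glaze, labor. The basis is B = [[1,4],[3,6]] with det -6.
Per unit decrease in glaze, x* moves by d = (1, -0.5).
The basis stays optimal until clay becomes binding; allowable decrease = 6.8 L.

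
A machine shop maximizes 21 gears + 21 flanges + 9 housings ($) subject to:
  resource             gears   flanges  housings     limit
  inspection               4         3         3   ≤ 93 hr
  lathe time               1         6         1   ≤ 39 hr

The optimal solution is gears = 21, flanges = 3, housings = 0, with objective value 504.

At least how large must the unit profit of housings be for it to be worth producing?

At the optimum: inspection uses 93 of 93 (binding); lathe time uses 39 of 39 (binding).
Dual feasibility on the basic columns requires 4·y_inspection + 1·y_lathe time = 21, 3·y_inspection + 6·y_lathe time = 21.
Solving: y_inspection = 5, y_lathe time = 1.
housings enters the basis when its profit ≥ yᵀa₃ = 5·3 + 1·1 = 16.

16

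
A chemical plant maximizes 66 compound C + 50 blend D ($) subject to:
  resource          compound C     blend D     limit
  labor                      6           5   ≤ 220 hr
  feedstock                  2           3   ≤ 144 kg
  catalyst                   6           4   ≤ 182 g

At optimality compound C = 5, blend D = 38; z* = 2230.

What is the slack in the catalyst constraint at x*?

catalyst used = 6·5 + 4·38 = 182; slack = 182 − 182 = 0.

0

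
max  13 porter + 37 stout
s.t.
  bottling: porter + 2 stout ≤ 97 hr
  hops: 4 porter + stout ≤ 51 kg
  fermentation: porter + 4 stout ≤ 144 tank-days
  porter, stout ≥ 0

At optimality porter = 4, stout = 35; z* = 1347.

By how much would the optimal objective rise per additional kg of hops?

1

At the optimum: bottling uses 74 of 97 (slack = 23); hops uses 51 of 51 (binding); fermentation uses 144 of 144 (binding).
By complementary slackness, y = 0 for the non-binding constraint.
The binding rows give the dual system: 4·y_hops + 1·y_fermentation = 13 and 1·y_hops + 4·y_fermentation = 37.
Solving: y_hops = 1, y_fermentation = 9.
Shadow price of hops = 1.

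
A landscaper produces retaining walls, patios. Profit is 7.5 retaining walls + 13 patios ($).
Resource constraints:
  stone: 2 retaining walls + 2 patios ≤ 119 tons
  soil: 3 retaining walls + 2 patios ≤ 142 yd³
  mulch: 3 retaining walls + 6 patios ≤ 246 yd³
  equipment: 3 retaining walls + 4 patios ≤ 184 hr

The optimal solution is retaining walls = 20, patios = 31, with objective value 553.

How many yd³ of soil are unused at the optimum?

soil used = 3·20 + 2·31 = 122; slack = 142 − 122 = 20.

20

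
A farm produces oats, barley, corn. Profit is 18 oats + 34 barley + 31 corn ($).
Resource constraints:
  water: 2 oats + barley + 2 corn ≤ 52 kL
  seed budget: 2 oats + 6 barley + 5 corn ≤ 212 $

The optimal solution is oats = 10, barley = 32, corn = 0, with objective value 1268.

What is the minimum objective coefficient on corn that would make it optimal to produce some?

33

Check each constraint at x*: water 52/52 (tight); seed budget 212/212 (tight).
From A_Bᵀ y = c: 2·y_water + 2·y_seed budget = 18; 1·y_water + 6·y_seed budget = 34.
Solving: y_water = 4, y_seed budget = 5.
corn enters the basis when its profit ≥ yᵀa₃ = 4·2 + 5·5 = 33.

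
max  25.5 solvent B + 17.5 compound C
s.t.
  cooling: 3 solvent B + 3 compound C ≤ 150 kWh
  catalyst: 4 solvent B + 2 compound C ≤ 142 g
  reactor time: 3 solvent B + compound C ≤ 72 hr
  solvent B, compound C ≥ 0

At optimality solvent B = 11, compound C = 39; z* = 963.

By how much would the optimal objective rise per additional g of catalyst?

0

At the optimum: cooling uses 150 of 150 (binding); catalyst uses 122 of 142 (slack = 20); reactor time uses 72 of 72 (binding).
By complementary slackness, y = 0 for the non-binding constraint.
The binding rows give the dual system: 3·y_cooling + 3·y_reactor time = 25.5 and 3·y_cooling + 1·y_reactor time = 17.5.
This yields shadow prices y_cooling = 4.5, y_reactor time = 4.
Shadow price of catalyst = 0.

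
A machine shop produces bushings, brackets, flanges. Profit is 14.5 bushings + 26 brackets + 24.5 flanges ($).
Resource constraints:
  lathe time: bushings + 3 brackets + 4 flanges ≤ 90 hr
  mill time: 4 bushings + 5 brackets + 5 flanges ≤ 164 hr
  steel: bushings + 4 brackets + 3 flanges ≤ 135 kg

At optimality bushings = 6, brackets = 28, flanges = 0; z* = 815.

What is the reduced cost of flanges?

At the optimum: lathe time uses 90 of 90 (binding); mill time uses 164 of 164 (binding); steel uses 118 of 135 (slack = 17).
Slack constraints have shadow price 0 (complementary slackness).
Dual feasibility on the basic columns requires 1·y_lathe time + 4·y_mill time = 14.5, 3·y_lathe time + 5·y_mill time = 26.
This yields shadow prices y_lathe time = 4.5, y_mill time = 2.5.
Reduced cost of flanges: c₃ − yᵀa₃ = 24.5 − (4.5·4 + 2.5·5) = 24.5 − 30.5 = -6.

-6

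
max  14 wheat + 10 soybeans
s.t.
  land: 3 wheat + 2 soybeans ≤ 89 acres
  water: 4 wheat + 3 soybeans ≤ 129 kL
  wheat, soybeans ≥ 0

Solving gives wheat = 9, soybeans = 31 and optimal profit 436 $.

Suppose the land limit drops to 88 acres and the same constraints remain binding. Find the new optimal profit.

434

Both land and water are binding at x*.
From A_Bᵀ y = c: 3·y_land + 4·y_water = 14; 2·y_land + 3·y_water = 10.
This yields shadow prices y_land = 2, y_water = 2.
Δz = y_land·Δb = 2 × (-1) = -2, so new z* = 436 − 2 = 434.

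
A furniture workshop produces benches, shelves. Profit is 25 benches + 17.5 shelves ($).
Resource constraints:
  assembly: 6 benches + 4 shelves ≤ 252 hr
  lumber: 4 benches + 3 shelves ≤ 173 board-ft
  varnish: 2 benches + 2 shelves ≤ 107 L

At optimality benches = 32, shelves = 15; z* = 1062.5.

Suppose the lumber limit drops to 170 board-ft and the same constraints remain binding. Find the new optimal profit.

At the optimum: assembly uses 252 of 252 (binding); lumber uses 173 of 173 (binding); varnish uses 94 of 107 (slack = 13).
Since varnish is not tight, its dual is 0.
From A_Bᵀ y = c: 6·y_assembly + 4·y_lumber = 25; 4·y_assembly + 3·y_lumber = 17.5.
Solving: y_assembly = 2.5, y_lumber = 2.5.
Δz = y_lumber·Δb = 2.5 × (-3) = -7.5, so new z* = 1062.5 − 7.5 = 1055.

1055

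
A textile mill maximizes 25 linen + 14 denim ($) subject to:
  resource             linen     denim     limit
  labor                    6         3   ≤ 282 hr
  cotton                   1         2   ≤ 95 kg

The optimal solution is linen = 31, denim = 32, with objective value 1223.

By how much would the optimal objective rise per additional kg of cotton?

At the optimum: labor uses 282 of 282 (binding); cotton uses 95 of 95 (binding).
Dual feasibility on the basic columns requires 6·y_labor + 1·y_cotton = 25, 3·y_labor + 2·y_cotton = 14.
Solving: y_labor = 4, y_cotton = 1.
Shadow price of cotton = 1.

1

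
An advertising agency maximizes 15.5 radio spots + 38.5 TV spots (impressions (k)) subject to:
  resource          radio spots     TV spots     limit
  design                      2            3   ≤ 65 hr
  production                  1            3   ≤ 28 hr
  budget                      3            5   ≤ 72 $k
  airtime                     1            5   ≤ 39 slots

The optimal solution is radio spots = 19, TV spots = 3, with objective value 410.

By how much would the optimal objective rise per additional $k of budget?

2

Check each constraint at x*: design 47/65 (slack 18); production 28/28 (tight); budget 72/72 (tight); airtime 34/39 (slack 5).
Since design, airtime are not tight, their duals are 0.
The binding rows give the dual system: 1·y_production + 3·y_budget = 15.5 and 3·y_production + 5·y_budget = 38.5.
This yields shadow prices y_production = 9.5, y_budget = 2.
Shadow price of budget = 2.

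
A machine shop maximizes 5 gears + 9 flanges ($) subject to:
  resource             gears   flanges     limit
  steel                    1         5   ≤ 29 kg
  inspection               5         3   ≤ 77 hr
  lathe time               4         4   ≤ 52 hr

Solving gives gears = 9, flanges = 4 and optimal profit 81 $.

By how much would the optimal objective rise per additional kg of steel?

Check each constraint at x*: steel 29/29 (tight); inspection 57/77 (slack 20); lathe time 52/52 (tight).
Since inspection is not tight, its dual is 0.
From A_Bᵀ y = c: 1·y_steel + 4·y_lathe time = 5; 5·y_steel + 4·y_lathe time = 9.
→ y_steel = 1 and y_lathe time = 1.
Shadow price of steel = 1.

1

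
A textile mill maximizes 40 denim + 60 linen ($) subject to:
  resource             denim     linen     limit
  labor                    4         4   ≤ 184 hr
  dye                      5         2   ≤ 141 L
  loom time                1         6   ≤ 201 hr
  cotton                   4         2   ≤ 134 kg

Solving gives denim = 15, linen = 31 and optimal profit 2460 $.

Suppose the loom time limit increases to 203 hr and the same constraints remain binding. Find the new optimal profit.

Binding: labor and loom time. Non-binding: dye (4 unused), cotton (12 unused).
By complementary slackness, y = 0 for the non-binding constraints.
From A_Bᵀ y = c: 4·y_labor + 1·y_loom time = 40; 4·y_labor + 6·y_loom time = 60.
→ y_labor = 9 and y_loom time = 4.
Δz = y_loom time·Δb = 4 × (2) = 8, so new z* = 2460 + 8 = 2468.

2468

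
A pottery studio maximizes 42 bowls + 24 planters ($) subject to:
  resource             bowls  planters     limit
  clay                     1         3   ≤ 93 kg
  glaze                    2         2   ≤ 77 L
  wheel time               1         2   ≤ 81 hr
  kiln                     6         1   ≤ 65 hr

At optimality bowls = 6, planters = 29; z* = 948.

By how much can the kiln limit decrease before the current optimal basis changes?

Binding constraints: clay, kiln. The basis is B = [[1,3],[6,1]] with det -17.
Per unit decrease in kiln, x* moves by d = (-0.1765, 0.0588).
The basis stays optimal until bowls reaches 0; allowable decrease = 34 hr.

34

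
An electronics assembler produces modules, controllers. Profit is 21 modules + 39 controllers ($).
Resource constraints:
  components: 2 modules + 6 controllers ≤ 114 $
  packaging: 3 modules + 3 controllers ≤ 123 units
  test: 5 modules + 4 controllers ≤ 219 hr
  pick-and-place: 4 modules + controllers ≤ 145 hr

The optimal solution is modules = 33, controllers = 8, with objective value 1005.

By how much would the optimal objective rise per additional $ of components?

At the optimum: components uses 114 of 114 (binding); packaging uses 123 of 123 (binding); test uses 197 of 219 (slack = 22); pick-and-place uses 140 of 145 (slack = 5).
By complementary slackness, y = 0 for the non-binding constraints.
From A_Bᵀ y = c: 2·y_components + 3·y_packaging = 21; 6·y_components + 3·y_packaging = 39.
This yields shadow prices y_components = 4.5, y_packaging = 4.
Shadow price of components = 4.5.

4.5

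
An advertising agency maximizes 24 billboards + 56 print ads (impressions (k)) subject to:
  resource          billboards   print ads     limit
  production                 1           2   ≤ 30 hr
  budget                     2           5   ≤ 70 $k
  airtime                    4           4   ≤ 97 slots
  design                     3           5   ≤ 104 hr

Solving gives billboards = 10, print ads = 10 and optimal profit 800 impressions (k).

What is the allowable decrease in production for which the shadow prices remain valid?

2

Binding constraints: production, budget. The basis is B = [[1,2],[2,5]] with det 1.
Per unit decrease in production, x* moves by d = (-5, 2).
The basis stays optimal until billboards reaches 0; allowable decrease = 2 hr.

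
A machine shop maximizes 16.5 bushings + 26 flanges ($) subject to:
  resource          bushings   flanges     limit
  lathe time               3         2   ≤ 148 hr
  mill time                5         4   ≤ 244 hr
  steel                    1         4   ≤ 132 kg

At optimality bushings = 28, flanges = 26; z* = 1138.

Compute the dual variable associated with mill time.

2.5

Check each constraint at x*: lathe time 136/148 (slack 12); mill time 244/244 (tight); steel 132/132 (tight).
Slack constraints have shadow price 0 (complementary slackness).
Dual feasibility on the basic columns requires 5·y_mill time + 1·y_steel = 16.5, 4·y_mill time + 4·y_steel = 26.
Solving: y_mill time = 2.5, y_steel = 4.
Shadow price of mill time = 2.5.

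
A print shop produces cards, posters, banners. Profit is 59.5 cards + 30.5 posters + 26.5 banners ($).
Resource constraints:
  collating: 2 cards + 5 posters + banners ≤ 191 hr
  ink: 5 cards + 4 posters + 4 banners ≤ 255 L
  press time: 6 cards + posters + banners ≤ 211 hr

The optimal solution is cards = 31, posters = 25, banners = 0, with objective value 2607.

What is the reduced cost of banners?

-4

Binding: ink and press time. Non-binding: collating (4 unused).
Since collating is not tight, its dual is 0.
The binding rows give the dual system: 5·y_ink + 6·y_press time = 59.5 and 4·y_ink + 1·y_press time = 30.5.
This yields shadow prices y_ink = 6.5, y_press time = 4.5.
Reduced cost of banners: c₃ − yᵀa₃ = 26.5 − (6.5·4 + 4.5·1) = 26.5 − 30.5 = -4.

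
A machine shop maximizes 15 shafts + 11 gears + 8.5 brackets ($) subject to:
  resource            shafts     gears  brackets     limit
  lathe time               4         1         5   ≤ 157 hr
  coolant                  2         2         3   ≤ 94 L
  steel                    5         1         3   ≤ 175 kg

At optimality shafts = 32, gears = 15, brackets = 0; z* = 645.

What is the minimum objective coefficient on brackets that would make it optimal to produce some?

18

Check each constraint at x*: lathe time 143/157 (slack 14); coolant 94/94 (tight); steel 175/175 (tight).
Slack constraints have shadow price 0 (complementary slackness).
The binding rows give the dual system: 2·y_coolant + 5·y_steel = 15 and 2·y_coolant + 1·y_steel = 11.
Solving: y_coolant = 5, y_steel = 1.
brackets enters the basis when its profit ≥ yᵀa₃ = 5·3 + 1·3 = 18.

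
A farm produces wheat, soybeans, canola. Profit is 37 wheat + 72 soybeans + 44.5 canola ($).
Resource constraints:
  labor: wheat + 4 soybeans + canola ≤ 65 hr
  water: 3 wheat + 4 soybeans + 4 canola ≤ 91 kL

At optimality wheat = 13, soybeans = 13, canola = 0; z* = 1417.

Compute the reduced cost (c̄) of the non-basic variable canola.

Check each constraint at x*: labor 65/65 (tight); water 91/91 (tight).
Dual feasibility on the basic columns requires 1·y_labor + 3·y_water = 37, 4·y_labor + 4·y_water = 72.
→ y_labor = 8.5 and y_water = 9.5.
Reduced cost of canola: c₃ − yᵀa₃ = 44.5 − (8.5·1 + 9.5·4) = 44.5 − 46.5 = -2.

-2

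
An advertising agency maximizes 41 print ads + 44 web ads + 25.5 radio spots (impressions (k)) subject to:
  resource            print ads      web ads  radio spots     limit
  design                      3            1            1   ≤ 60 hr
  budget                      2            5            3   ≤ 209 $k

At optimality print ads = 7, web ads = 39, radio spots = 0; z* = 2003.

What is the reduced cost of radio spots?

Both design and budget are binding at x*.
Dual feasibility on the basic columns requires 3·y_design + 2·y_budget = 41, 1·y_design + 5·y_budget = 44.
→ y_design = 9 and y_budget = 7.
Reduced cost of radio spots: c₃ − yᵀa₃ = 25.5 − (9·1 + 7·3) = 25.5 − 30 = -4.5.

-4.5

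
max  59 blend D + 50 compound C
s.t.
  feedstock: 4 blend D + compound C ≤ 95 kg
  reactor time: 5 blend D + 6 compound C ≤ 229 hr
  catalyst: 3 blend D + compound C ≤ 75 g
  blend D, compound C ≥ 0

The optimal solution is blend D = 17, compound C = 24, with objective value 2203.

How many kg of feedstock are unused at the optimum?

feedstock used = 4·17 + 1·24 = 92; slack = 95 − 92 = 3.

3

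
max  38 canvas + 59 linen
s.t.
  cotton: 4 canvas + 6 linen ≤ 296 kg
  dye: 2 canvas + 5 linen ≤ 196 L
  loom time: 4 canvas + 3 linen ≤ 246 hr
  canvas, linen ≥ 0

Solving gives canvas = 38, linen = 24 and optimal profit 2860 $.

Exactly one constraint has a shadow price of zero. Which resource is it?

loom time

cotton: 296/296 (binding)
dye: 196/196 (binding)
loom time: 224/246 (slack 22)
By complementary slackness, a constraint with positive slack has shadow price 0 → loom time.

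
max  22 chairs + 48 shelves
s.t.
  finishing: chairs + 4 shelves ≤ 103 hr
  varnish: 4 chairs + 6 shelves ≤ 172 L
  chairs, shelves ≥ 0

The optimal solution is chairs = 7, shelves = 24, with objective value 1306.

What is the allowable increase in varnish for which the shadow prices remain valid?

240

Binding constraints: finishing, varnish. The basis is B = [[1,4],[4,6]] with det -10.
Per unit increase in varnish, x* moves by d = (0.4, -0.1).
The basis stays optimal until shelves reaches 0; allowable increase = 240 L.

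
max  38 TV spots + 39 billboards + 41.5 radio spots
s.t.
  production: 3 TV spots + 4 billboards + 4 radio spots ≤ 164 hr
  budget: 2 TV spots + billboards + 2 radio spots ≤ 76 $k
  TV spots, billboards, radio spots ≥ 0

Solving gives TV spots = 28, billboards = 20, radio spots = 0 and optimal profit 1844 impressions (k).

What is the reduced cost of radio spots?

-4.5

Both production and budget are binding at x*.
Dual feasibility on the basic columns requires 3·y_production + 2·y_budget = 38, 4·y_production + 1·y_budget = 39.
→ y_production = 8 and y_budget = 7.
Reduced cost of radio spots: c₃ − yᵀa₃ = 41.5 − (8·4 + 7·2) = 41.5 − 46 = -4.5.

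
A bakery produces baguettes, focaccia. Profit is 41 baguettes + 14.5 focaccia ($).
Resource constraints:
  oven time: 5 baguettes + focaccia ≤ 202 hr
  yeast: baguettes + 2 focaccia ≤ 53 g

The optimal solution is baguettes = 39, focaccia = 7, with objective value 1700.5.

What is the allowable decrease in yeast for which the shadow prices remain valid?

Binding constraints: oven time, yeast. The basis is B = [[5,1],[1,2]] with det 9.
Per unit decrease in yeast, x* moves by d = (0.1111, -0.5556).
The basis stays optimal until focaccia reaches 0; allowable decrease = 12.6 g.

12.6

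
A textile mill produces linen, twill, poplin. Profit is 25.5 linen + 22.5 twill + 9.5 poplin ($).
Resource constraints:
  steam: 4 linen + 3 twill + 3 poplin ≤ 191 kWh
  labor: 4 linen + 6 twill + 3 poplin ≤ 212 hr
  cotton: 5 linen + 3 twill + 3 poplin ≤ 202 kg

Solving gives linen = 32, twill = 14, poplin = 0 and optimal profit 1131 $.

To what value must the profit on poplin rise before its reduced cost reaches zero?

16.5

At the optimum: steam uses 170 of 191 (slack = 21); labor uses 212 of 212 (binding); cotton uses 202 of 202 (binding).
By complementary slackness, y = 0 for the non-binding constraint.
From A_Bᵀ y = c: 4·y_labor + 5·y_cotton = 25.5; 6·y_labor + 3·y_cotton = 22.5.
This yields shadow prices y_labor = 2, y_cotton = 3.5.
poplin enters the basis when its profit ≥ yᵀa₃ = 2·3 + 3.5·3 = 16.5.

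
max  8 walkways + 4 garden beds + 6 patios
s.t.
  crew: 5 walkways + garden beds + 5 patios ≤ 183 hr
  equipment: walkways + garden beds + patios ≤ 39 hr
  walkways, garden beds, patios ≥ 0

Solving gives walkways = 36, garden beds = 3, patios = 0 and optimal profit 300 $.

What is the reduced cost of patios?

-2

At the optimum: crew uses 183 of 183 (binding); equipment uses 39 of 39 (binding).
The binding rows give the dual system: 5·y_crew + 1·y_equipment = 8 and 1·y_crew + 1·y_equipment = 4.
Solving: y_crew = 1, y_equipment = 3.
Reduced cost of patios: c₃ − yᵀa₃ = 6 − (1·5 + 3·1) = 6 − 8 = -2.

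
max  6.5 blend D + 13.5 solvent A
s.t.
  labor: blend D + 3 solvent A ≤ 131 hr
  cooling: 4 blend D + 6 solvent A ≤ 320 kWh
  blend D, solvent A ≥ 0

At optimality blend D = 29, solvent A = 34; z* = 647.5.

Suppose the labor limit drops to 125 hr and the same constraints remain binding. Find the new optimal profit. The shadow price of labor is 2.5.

Δb = -6, so new z* = 647.5 + (2.5)·(-6) = 647.5 − 15 = 632.5.

632.5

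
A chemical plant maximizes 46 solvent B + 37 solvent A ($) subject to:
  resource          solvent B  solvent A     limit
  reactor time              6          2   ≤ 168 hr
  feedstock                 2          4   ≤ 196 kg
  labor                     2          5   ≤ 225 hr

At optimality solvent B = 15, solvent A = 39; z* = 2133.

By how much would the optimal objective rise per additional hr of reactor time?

6

Binding: reactor time and labor. Non-binding: feedstock (10 unused).
Slack constraints have shadow price 0 (complementary slackness).
Dual feasibility on the basic columns requires 6·y_reactor time + 2·y_labor = 46, 2·y_reactor time + 5·y_labor = 37.
→ y_reactor time = 6 and y_labor = 5.
Shadow price of reactor time = 6.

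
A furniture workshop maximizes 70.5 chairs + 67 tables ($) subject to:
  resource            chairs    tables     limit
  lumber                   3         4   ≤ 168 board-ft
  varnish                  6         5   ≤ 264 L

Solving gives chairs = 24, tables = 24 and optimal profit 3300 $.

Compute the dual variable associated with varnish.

9

At the optimum: lumber uses 168 of 168 (binding); varnish uses 264 of 264 (binding).
The binding rows give the dual system: 3·y_lumber + 6·y_varnish = 70.5 and 4·y_lumber + 5·y_varnish = 67.
→ y_lumber = 5.5 and y_varnish = 9.
Shadow price of varnish = 9.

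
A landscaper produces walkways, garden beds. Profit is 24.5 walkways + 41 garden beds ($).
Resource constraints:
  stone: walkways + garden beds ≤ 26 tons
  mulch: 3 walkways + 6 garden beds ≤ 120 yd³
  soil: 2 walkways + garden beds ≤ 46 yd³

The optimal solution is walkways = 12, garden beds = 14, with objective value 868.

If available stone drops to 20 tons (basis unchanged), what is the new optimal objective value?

Binding: stone and mulch. Non-binding: soil (8 unused).
By complementary slackness, y = 0 for the non-binding constraint.
The binding rows give the dual system: 1·y_stone + 3·y_mulch = 24.5 and 1·y_stone + 6·y_mulch = 41.
Solving: y_stone = 8, y_mulch = 5.5.
Δz = y_stone·Δb = 8 × (-6) = -48, so new z* = 868 − 48 = 820.

820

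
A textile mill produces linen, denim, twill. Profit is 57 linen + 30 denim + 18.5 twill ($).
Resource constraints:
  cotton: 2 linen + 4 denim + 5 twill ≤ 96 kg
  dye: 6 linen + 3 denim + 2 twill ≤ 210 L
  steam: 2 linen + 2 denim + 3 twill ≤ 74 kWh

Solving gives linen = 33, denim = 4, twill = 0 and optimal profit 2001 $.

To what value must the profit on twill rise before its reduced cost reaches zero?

At the optimum: cotton uses 82 of 96 (slack = 14); dye uses 210 of 210 (binding); steam uses 74 of 74 (binding).
Since cotton is not tight, its dual is 0.
Dual feasibility on the basic columns requires 6·y_dye + 2·y_steam = 57, 3·y_dye + 2·y_steam = 30.
Solving: y_dye = 9, y_steam = 1.5.
twill enters the basis when its profit ≥ yᵀa₃ = 9·2 + 1.5·3 = 22.5.

22.5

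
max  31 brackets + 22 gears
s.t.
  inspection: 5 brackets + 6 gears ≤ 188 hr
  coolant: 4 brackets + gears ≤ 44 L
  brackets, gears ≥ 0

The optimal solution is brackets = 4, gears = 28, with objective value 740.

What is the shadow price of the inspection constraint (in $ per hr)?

Check each constraint at x*: inspection 188/188 (tight); coolant 44/44 (tight).
The binding rows give the dual system: 5·y_inspection + 4·y_coolant = 31 and 6·y_inspection + 1·y_coolant = 22.
This yields shadow prices y_inspection = 3, y_coolant = 4.
Shadow price of inspection = 3.

3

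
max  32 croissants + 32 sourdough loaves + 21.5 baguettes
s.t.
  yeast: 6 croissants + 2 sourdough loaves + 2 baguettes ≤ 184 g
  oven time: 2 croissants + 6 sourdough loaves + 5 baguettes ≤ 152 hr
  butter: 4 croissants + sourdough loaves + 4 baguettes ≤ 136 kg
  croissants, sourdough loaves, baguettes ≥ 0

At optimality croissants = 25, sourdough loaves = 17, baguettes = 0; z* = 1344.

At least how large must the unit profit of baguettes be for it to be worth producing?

Binding: yeast and oven time. Non-binding: butter (19 unused).
Since butter is not tight, its dual is 0.
Dual feasibility on the basic columns requires 6·y_yeast + 2·y_oven time = 32, 2·y_yeast + 6·y_oven time = 32.
→ y_yeast = 4 and y_oven time = 4.
baguettes enters the basis when its profit ≥ yᵀa₃ = 4·2 + 4·5 = 28.

28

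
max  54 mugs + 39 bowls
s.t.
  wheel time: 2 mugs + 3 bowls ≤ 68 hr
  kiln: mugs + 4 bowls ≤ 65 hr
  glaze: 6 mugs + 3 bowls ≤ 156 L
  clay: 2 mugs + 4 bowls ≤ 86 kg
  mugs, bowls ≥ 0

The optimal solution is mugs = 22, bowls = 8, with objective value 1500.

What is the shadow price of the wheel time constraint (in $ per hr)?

6

Binding: wheel time and glaze. Non-binding: kiln (11 unused), clay (10 unused).
Since kiln, clay are not tight, their duals are 0.
From A_Bᵀ y = c: 2·y_wheel time + 6·y_glaze = 54; 3·y_wheel time + 3·y_glaze = 39.
This yields shadow prices y_wheel time = 6, y_glaze = 7.
Shadow price of wheel time = 6.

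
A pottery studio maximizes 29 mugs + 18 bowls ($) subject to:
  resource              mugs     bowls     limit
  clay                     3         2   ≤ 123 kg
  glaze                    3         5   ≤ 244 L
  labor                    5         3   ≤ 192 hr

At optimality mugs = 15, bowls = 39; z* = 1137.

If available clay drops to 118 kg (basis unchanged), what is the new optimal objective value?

1122

Check each constraint at x*: clay 123/123 (tight); glaze 240/244 (slack 4); labor 192/192 (tight).
Slack constraints have shadow price 0 (complementary slackness).
The binding rows give the dual system: 3·y_clay + 5·y_labor = 29 and 2·y_clay + 3·y_labor = 18.
Solving: y_clay = 3, y_labor = 4.
Δz = y_clay·Δb = 3 × (-5) = -15, so new z* = 1137 − 15 = 1122.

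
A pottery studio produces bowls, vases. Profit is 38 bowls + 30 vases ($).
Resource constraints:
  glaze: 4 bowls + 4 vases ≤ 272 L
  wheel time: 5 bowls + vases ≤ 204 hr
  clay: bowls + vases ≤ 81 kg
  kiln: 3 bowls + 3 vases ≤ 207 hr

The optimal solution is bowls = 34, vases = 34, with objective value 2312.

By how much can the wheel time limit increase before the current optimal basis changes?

Binding constraints: glaze, wheel time. The basis is B = [[4,4],[5,1]] with det -16.
Per unit increase in wheel time, x* moves by d = (0.25, -0.25).
The basis stays optimal until vases reaches 0; allowable increase = 136 hr.

136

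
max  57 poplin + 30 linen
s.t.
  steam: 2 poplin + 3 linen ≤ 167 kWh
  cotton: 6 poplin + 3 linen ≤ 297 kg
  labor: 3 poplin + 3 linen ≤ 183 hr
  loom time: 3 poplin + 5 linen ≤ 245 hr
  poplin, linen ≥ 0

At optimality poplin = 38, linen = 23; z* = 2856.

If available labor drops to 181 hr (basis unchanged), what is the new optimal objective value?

2854

At the optimum: steam uses 145 of 167 (slack = 22); cotton uses 297 of 297 (binding); labor uses 183 of 183 (binding); loom time uses 229 of 245 (slack = 16).
Since steam, loom time are not tight, their duals are 0.
From A_Bᵀ y = c: 6·y_cotton + 3·y_labor = 57; 3·y_cotton + 3·y_labor = 30.
This yields shadow prices y_cotton = 9, y_labor = 1.
Δz = y_labor·Δb = 1 × (-2) = -2, so new z* = 2856 − 2 = 2854.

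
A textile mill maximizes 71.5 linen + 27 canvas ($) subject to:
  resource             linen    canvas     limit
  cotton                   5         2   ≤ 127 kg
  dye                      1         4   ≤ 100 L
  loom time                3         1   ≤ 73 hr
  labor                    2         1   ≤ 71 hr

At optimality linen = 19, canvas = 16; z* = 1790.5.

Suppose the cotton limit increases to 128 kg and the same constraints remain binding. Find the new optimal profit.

1800

At the optimum: cotton uses 127 of 127 (binding); dye uses 83 of 100 (slack = 17); loom time uses 73 of 73 (binding); labor uses 54 of 71 (slack = 17).
Since dye, labor are not tight, their duals are 0.
The binding rows give the dual system: 5·y_cotton + 3·y_loom time = 71.5 and 2·y_cotton + 1·y_loom time = 27.
→ y_cotton = 9.5 and y_loom time = 8.
Δz = y_cotton·Δb = 9.5 × (1) = 9.5, so new z* = 1790.5 + 9.5 = 1800.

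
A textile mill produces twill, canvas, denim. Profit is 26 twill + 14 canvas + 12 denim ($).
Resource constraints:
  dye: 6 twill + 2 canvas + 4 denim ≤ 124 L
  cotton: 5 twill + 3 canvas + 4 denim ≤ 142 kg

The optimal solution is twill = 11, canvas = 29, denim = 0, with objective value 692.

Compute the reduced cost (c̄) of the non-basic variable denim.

At the optimum: dye uses 124 of 124 (binding); cotton uses 142 of 142 (binding).
From A_Bᵀ y = c: 6·y_dye + 5·y_cotton = 26; 2·y_dye + 3·y_cotton = 14.
Solving: y_dye = 1, y_cotton = 4.
Reduced cost of denim: c₃ − yᵀa₃ = 12 − (1·4 + 4·4) = 12 − 20 = -8.

-8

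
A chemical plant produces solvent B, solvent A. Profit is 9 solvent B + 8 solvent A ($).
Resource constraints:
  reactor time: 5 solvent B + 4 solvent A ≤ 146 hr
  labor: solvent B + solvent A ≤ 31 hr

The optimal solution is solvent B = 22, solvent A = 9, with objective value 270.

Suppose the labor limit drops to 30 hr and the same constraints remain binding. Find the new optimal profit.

Both reactor time and labor are binding at x*.
Dual feasibility on the basic columns requires 5·y_reactor time + 1·y_labor = 9, 4·y_reactor time + 1·y_labor = 8.
This yields shadow prices y_reactor time = 1, y_labor = 4.
Δz = y_labor·Δb = 4 × (-1) = -4, so new z* = 270 − 4 = 266.

266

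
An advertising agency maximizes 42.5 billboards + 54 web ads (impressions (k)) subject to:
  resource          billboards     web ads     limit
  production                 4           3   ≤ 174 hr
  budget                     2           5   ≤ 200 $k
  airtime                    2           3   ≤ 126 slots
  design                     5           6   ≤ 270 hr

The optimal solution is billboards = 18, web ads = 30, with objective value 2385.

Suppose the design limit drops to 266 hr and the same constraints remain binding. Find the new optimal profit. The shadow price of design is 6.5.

2359

Δb = -4, so new z* = 2385 + (6.5)·(-4) = 2385 − 26 = 2359.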